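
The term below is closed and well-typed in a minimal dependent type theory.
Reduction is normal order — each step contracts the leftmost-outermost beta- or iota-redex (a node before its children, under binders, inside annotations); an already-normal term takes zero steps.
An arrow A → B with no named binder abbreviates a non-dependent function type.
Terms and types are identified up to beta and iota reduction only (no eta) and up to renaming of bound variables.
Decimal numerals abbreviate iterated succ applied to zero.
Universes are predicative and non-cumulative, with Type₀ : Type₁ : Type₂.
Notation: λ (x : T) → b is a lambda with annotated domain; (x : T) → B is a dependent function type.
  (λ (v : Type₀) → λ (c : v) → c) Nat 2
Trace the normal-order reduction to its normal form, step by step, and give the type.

reduction (normal order):
  (λ (v : Type₀) → λ (c : v) → c) Nat 2
  ~> (λ (v : Nat) → v) 2
  ~> 2
the term's type:
  Nat


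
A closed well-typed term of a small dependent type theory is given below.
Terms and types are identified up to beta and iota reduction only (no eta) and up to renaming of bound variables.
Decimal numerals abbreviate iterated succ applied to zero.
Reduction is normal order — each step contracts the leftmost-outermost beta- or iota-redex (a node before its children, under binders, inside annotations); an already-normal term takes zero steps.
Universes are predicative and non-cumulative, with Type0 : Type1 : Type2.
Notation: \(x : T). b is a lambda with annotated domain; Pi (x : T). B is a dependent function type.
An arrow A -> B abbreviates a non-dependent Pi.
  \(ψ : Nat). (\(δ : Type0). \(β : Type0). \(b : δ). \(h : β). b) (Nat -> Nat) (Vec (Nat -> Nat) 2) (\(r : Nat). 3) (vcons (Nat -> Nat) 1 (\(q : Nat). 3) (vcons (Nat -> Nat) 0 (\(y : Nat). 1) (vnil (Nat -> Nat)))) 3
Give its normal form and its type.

reduced normal form:
  \(ψ : Nat). 3
type:
  Nat -> Nat
observation: the leftmost-outermost redex is a beta-redex, and normalization takes 5 steps.


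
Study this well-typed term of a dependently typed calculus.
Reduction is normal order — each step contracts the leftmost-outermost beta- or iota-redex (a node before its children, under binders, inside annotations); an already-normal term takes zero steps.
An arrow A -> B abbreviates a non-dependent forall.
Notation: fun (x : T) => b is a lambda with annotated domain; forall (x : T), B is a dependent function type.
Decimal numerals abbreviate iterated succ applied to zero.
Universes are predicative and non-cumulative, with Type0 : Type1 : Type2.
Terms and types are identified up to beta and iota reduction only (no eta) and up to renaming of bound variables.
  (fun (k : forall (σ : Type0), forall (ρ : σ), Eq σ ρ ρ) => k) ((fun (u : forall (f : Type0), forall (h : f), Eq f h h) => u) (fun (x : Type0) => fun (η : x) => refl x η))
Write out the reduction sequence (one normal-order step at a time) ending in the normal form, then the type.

reduction (normal order):
  (fun (k : forall (σ : Type0), forall (ρ : σ), Eq σ ρ ρ) => k) ((fun (u : forall (f : Type0), forall (h : f), Eq f h h) => u) (fun (x : Type0) => fun (η : x) => refl x η))
  ~> (fun (k : forall (σ : Type0), forall (ρ : σ), Eq σ ρ ρ) => k) (fun (u : Type0) => fun (f : u) => refl u f)
  ~> fun (k : Type0) => fun (σ : k) => refl k σ
inferred type:
  forall (k : Type0), forall (σ : k), Eq k σ σ


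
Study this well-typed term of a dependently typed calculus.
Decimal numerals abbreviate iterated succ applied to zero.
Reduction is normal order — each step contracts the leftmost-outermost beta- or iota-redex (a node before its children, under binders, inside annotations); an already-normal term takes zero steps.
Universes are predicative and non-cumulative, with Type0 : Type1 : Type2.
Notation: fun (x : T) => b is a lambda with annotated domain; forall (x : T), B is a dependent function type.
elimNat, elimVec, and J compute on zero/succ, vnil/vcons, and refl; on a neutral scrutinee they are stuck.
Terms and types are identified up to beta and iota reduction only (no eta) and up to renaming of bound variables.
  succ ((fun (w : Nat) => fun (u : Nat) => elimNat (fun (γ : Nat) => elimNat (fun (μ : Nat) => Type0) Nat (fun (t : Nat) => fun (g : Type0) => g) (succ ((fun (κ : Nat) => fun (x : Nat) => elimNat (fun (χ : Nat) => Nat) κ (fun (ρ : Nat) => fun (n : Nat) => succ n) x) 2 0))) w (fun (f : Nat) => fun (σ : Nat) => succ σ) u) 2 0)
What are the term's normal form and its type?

normal form:
  3
inferred type:
  Nat
observation: the first redex contracted is a beta-redex; the normal form is reached in 3 normal-order steps.


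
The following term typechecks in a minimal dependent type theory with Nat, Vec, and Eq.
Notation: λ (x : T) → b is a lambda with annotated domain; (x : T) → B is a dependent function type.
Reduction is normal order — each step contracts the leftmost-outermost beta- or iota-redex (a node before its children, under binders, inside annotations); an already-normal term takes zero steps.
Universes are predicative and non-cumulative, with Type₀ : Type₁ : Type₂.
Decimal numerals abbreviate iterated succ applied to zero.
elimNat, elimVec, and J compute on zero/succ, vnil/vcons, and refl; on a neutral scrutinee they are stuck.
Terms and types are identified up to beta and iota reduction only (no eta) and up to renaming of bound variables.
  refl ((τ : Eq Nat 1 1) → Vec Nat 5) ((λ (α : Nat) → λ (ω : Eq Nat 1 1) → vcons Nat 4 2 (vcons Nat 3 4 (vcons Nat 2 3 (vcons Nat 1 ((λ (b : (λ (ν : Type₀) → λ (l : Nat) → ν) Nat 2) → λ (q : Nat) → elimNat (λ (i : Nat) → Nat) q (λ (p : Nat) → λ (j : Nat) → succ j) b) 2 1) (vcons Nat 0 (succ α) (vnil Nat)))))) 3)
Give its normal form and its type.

reduced normal form:
  refl ((τ : Eq Nat 1 1) → Vec Nat 5) (λ (α : Eq Nat 1 1) → vcons Nat 4 2 (vcons Nat 3 4 (vcons Nat 2 3 (vcons Nat 1 3 (vcons Nat 0 4 (vnil Nat))))))
inferred type:
  Eq ((τ : Eq Nat 1 1) → Vec Nat 5) (λ (α : Eq Nat 1 1) → vcons Nat 4 2 (vcons Nat 3 4 (vcons Nat 2 3 (vcons Nat 1 3 (vcons Nat 0 4 (vnil Nat)))))) (λ (ω : Eq Nat 1 1) → vcons Nat 4 2 (vcons Nat 3 4 (vcons Nat 2 3 (vcons Nat 1 3 (vcons Nat 0 4 (vnil Nat))))))
observation: 10 normal-order steps normalize the term, beginning with a beta-redex.


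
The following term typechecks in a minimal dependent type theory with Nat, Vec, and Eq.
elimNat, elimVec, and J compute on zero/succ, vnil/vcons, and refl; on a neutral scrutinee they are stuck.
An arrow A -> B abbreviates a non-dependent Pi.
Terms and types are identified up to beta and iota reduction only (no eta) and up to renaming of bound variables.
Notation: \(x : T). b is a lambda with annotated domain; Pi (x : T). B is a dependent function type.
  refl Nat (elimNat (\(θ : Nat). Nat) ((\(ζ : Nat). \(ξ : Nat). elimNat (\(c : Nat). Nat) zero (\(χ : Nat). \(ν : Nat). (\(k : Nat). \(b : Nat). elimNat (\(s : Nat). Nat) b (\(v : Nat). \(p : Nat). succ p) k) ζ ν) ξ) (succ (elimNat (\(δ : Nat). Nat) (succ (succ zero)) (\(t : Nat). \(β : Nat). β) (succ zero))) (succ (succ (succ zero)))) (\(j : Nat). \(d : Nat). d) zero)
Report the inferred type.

the term's type:
  Eq Nat (succ (succ (succ (succ (succ (succ (succ (succ (succ zero))))))))) (succ (succ (succ (succ (succ (succ (succ (succ (succ zero)))))))))


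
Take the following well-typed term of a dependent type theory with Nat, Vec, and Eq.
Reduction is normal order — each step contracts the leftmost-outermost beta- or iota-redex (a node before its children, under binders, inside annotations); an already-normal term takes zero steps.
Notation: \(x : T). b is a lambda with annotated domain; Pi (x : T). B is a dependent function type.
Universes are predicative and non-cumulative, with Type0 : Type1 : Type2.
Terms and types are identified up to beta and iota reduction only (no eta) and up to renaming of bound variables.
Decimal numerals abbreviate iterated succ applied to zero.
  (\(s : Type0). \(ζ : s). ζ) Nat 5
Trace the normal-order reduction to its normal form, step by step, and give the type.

reduction (normal order):
  (\(s : Type0). \(ζ : s). ζ) Nat 5
  ~> (\(s : Nat). s) 5
  ~> 5
the term's type:
  Nat


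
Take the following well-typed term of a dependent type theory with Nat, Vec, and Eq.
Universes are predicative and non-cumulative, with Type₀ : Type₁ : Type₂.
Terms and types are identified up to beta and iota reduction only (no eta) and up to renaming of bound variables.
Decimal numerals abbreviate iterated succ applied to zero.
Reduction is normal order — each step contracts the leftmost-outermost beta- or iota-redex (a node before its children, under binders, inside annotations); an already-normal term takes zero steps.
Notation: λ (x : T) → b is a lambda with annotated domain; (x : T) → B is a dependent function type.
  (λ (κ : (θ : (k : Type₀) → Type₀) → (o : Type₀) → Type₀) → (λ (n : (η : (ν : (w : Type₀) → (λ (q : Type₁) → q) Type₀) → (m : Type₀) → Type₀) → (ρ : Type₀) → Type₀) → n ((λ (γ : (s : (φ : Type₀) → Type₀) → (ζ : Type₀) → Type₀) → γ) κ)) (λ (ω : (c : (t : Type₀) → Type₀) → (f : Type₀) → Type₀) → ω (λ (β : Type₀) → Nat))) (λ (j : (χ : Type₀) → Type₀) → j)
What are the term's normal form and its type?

resulting normal form:
  λ (κ : Type₀) → Nat
the term's type:
  (κ : Type₀) → Type₀


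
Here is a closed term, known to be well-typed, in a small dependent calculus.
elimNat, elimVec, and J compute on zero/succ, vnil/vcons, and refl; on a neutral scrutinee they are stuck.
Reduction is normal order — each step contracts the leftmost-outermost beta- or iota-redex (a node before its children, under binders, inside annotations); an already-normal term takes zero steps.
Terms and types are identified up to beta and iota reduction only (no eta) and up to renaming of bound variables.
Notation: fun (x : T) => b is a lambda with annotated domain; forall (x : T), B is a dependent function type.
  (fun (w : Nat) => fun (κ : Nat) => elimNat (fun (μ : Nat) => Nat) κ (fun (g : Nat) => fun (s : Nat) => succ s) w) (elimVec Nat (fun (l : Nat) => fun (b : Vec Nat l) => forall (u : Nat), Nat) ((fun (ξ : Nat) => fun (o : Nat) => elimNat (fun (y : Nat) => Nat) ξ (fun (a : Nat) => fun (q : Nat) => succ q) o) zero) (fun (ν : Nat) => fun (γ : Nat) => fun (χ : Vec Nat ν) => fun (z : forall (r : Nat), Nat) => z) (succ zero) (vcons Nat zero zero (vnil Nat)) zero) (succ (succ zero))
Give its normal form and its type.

normal form:
  succ (succ zero)
type:
  Nat


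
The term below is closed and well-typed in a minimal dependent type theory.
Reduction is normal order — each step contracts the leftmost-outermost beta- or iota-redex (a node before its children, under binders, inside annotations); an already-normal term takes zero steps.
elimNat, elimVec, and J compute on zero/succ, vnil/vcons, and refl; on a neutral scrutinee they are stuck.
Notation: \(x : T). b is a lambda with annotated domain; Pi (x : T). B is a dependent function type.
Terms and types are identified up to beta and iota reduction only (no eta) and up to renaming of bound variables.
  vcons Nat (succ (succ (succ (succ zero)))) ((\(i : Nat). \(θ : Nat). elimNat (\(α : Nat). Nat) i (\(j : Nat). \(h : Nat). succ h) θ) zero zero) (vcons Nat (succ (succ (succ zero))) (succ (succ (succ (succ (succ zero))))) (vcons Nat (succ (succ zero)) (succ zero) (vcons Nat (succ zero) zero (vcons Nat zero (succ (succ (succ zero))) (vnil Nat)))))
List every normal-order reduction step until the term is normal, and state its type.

normal-order reduction sequence:
  vcons Nat (succ (succ (succ (succ zero)))) ((\(i : Nat). \(θ : Nat). elimNat (\(α : Nat). Nat) i (\(j : Nat). \(h : Nat). succ h) θ) zero zero) (vcons Nat (succ (succ (succ zero))) (succ (succ (succ (succ (succ zero))))) (vcons Nat (succ (succ zero)) (succ zero) (vcons Nat (succ zero) zero (vcons Nat zero (succ (succ (succ zero))) (vnil Nat)))))
  ~> vcons Nat (succ (succ (succ (succ zero)))) ((\(i : Nat). elimNat (\(θ : Nat). Nat) zero (\(α : Nat). \(j : Nat). succ j) i) zero) (vcons Nat (succ (succ (succ zero))) (succ (succ (succ (succ (succ zero))))) (vcons Nat (succ (succ zero)) (succ zero) (vcons Nat (succ zero) zero (vcons Nat zero (succ (succ (succ zero))) (vnil Nat)))))
  ~> vcons Nat (succ (succ (succ (succ zero)))) (elimNat (\(i : Nat). Nat) zero (\(θ : Nat). \(α : Nat). succ α) zero) (vcons Nat (succ (succ (succ zero))) (succ (succ (succ (succ (succ zero))))) (vcons Nat (succ (succ zero)) (succ zero) (vcons Nat (succ zero) zero (vcons Nat zero (succ (succ (succ zero))) (vnil Nat)))))
  ~> vcons Nat (succ (succ (succ (succ zero)))) zero (vcons Nat (succ (succ (succ zero))) (succ (succ (succ (succ (succ zero))))) (vcons Nat (succ (succ zero)) (succ zero) (vcons Nat (succ zero) zero (vcons Nat zero (succ (succ (succ zero))) (vnil Nat)))))
inferred type:
  Vec Nat (succ (succ (succ (succ (succ zero)))))


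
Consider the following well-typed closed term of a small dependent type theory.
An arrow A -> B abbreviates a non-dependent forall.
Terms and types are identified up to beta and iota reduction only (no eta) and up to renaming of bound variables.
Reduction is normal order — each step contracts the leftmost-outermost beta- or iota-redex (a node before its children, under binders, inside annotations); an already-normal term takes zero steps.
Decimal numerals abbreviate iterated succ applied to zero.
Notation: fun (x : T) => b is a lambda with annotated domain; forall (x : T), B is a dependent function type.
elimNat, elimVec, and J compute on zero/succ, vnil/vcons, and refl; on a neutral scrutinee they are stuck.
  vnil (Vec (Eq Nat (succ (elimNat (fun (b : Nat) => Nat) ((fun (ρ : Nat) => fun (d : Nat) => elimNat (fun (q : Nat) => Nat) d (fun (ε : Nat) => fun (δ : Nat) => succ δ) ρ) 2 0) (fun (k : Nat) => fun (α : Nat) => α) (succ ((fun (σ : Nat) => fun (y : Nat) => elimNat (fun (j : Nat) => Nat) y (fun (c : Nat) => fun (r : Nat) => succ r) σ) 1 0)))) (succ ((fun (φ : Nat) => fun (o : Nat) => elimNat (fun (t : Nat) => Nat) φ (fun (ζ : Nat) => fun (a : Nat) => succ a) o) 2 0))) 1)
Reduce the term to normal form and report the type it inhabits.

reduced normal form:
  vnil (Vec (Eq Nat 3 3) 1)
inferred type:
  Vec (Vec (Eq Nat 3 3) 1) 0
observation: normalization takes exactly 25 steps under the normal-order strategy.


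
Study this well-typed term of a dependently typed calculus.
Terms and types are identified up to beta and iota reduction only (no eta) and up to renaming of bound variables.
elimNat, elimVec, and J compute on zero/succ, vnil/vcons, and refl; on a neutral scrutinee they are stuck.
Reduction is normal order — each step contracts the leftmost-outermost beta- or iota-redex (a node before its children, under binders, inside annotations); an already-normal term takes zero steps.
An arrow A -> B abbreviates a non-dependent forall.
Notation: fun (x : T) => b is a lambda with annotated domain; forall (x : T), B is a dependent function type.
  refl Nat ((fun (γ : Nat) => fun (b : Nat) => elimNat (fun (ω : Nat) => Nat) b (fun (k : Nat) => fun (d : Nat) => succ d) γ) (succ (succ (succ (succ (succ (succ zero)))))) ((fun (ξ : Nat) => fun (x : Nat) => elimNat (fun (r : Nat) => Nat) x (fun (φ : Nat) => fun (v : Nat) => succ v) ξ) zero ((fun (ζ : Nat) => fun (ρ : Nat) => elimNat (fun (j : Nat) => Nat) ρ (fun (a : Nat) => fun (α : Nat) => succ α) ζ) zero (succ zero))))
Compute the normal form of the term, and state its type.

reduced normal form:
  refl Nat (succ (succ (succ (succ (succ (succ (succ zero)))))))
type:
  Eq Nat (succ (succ (succ (succ (succ (succ (succ zero))))))) (succ (succ (succ (succ (succ (succ (succ zero)))))))


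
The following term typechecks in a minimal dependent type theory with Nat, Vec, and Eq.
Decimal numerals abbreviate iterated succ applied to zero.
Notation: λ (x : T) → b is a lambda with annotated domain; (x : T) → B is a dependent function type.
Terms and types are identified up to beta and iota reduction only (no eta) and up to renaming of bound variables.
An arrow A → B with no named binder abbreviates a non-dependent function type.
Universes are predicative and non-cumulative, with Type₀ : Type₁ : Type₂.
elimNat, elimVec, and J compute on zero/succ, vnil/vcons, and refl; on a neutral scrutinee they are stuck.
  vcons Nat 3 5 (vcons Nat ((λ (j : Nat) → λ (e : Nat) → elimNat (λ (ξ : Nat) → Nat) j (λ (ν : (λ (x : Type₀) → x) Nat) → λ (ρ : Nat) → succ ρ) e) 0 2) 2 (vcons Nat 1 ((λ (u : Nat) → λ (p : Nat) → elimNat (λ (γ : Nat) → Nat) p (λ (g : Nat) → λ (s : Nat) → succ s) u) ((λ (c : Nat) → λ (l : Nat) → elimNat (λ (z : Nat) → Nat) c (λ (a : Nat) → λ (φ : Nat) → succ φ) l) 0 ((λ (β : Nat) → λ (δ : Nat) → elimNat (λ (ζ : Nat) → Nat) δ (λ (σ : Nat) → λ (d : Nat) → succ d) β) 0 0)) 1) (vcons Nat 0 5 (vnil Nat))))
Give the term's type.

the term's type:
  Vec Nat 4


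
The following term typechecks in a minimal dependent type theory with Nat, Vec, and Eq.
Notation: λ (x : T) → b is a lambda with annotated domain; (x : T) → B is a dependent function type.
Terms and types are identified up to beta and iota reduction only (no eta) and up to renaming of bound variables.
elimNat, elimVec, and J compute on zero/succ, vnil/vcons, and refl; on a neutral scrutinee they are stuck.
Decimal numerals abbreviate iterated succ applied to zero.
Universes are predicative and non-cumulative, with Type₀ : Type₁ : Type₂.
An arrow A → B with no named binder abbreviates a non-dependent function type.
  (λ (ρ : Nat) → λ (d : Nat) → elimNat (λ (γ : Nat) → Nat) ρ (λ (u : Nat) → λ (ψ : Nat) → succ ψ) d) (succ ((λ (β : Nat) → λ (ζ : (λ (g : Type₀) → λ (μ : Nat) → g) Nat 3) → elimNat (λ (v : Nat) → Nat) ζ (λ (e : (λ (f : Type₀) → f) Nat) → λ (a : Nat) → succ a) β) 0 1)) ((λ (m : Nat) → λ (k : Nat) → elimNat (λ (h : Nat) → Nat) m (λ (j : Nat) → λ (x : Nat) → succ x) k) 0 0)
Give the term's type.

type:
  Nat


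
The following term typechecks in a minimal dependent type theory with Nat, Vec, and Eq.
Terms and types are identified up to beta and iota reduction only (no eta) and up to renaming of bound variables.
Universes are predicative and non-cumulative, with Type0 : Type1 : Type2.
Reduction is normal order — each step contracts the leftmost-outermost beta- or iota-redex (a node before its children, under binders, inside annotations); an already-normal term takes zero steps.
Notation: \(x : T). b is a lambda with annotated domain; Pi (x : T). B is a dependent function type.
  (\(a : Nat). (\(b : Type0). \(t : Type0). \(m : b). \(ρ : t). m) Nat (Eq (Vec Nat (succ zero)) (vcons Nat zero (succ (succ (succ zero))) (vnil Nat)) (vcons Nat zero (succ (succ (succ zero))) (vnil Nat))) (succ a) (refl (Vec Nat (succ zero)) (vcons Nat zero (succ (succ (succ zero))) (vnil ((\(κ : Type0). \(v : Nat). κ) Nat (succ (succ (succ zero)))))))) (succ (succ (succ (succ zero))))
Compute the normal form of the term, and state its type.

normal form:
  succ (succ (succ (succ (succ zero))))
the term's type:
  Nat


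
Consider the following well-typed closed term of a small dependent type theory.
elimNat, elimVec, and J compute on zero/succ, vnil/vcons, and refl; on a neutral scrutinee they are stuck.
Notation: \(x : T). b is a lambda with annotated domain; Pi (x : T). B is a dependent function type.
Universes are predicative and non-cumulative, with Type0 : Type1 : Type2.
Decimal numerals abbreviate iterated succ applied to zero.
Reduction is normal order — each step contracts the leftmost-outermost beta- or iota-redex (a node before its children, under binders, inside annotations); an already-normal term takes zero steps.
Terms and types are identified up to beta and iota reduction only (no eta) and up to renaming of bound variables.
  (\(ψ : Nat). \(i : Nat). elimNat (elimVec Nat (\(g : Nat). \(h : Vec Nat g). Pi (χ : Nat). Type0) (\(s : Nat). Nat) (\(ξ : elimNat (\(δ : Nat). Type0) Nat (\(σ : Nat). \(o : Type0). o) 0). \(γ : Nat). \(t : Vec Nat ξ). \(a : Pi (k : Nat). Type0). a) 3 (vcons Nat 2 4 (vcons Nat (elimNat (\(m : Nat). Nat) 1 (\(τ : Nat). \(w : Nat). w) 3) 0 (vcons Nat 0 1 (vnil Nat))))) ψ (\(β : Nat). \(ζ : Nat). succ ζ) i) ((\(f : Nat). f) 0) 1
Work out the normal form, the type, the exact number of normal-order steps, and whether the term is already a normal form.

normal form:
  1
inferred type:
  Nat
reduction steps (normal order): 7
started in normal form: no
first contracted redex: a beta-redex


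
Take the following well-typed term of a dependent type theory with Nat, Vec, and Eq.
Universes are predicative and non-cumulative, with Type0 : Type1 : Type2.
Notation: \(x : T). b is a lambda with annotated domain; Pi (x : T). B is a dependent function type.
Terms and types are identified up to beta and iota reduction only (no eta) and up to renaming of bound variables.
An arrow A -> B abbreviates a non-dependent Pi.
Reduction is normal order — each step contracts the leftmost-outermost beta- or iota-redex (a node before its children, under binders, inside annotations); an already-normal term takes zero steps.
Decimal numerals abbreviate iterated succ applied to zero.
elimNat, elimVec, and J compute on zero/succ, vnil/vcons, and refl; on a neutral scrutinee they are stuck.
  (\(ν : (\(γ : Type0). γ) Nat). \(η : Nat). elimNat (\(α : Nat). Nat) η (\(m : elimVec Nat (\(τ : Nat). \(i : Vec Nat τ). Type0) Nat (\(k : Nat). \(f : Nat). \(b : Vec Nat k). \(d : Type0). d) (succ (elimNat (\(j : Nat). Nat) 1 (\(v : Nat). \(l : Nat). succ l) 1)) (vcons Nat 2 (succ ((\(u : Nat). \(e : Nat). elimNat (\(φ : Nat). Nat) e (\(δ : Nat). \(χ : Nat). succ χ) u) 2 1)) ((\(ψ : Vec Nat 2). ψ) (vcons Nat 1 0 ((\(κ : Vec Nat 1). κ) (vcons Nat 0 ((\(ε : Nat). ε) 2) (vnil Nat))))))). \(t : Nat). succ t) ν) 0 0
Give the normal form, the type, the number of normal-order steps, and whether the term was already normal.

normal form:
  0
type:
  Nat
normal-order step count: 3
already normal: no
first redex: a beta-redex


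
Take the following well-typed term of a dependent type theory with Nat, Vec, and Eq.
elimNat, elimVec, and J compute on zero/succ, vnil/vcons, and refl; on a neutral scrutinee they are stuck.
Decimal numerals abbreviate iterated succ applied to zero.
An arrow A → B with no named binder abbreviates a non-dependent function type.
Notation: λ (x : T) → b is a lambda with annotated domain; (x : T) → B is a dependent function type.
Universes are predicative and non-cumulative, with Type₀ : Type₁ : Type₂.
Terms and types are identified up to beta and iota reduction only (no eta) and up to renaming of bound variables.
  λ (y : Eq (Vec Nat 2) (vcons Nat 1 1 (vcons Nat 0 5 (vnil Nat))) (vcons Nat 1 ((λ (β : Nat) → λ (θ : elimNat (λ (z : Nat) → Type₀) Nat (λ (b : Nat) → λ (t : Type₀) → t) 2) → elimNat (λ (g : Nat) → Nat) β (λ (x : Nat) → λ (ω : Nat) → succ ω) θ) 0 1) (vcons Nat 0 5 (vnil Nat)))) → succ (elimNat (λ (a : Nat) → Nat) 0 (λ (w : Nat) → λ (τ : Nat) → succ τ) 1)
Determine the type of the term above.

type:
  Eq (Vec Nat 2) (vcons Nat 1 1 (vcons Nat 0 5 (vnil Nat))) (vcons Nat 1 1 (vcons Nat 0 5 (vnil Nat))) → Nat


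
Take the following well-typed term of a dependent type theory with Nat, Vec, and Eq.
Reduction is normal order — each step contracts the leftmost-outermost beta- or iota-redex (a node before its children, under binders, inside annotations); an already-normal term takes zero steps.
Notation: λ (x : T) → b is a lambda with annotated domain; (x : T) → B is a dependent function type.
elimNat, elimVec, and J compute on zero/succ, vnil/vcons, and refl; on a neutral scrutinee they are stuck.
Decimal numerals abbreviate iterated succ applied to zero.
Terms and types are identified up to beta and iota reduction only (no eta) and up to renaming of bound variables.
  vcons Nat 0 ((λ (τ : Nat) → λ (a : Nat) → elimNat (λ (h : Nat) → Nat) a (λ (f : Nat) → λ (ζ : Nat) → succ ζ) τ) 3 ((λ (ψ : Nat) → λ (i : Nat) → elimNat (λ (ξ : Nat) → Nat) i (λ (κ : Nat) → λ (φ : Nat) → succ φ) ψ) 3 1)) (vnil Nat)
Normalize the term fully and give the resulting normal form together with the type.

reduced normal form:
  vcons Nat 0 7 (vnil Nat)
inferred type:
  Vec Nat 1
observation: 24 normal-order steps normalize the term, beginning with a beta-redex.


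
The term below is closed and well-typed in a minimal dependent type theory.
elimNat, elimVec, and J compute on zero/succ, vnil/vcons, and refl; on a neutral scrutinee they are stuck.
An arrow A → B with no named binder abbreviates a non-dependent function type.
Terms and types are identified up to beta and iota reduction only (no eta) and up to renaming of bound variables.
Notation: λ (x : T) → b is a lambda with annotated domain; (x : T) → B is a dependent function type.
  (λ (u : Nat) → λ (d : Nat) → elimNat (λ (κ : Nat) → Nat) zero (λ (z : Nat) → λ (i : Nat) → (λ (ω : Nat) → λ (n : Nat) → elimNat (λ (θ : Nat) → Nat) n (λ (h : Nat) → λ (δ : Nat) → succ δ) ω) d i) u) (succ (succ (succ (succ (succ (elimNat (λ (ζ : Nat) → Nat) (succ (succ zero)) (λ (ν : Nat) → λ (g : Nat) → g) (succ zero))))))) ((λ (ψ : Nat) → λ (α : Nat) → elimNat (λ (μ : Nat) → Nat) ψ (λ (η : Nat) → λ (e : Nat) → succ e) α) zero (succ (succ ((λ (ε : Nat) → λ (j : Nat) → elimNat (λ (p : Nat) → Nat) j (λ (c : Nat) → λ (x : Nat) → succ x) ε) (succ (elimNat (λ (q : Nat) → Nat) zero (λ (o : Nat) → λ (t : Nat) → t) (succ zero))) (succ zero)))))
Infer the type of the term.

inferred type:
  Nat


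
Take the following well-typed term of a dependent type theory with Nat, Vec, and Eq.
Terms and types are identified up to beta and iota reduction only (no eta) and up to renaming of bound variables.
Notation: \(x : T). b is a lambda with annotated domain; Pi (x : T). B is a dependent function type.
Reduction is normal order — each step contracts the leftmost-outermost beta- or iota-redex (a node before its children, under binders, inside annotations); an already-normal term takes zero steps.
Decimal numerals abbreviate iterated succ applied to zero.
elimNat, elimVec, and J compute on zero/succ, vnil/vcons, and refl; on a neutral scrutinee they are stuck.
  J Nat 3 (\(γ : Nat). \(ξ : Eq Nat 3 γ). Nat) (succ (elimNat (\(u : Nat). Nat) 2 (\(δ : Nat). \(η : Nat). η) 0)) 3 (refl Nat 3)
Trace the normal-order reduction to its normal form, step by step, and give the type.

reduction (normal order):
  J Nat 3 (\(γ : Nat). \(ξ : Eq Nat 3 γ). Nat) (succ (elimNat (\(u : Nat). Nat) 2 (\(δ : Nat). \(η : Nat). η) 0)) 3 (refl Nat 3)
  ~> succ (elimNat (\(γ : Nat). Nat) 2 (\(ξ : Nat). \(u : Nat). u) 0)
  ~> 3
the term's type:
  Nat


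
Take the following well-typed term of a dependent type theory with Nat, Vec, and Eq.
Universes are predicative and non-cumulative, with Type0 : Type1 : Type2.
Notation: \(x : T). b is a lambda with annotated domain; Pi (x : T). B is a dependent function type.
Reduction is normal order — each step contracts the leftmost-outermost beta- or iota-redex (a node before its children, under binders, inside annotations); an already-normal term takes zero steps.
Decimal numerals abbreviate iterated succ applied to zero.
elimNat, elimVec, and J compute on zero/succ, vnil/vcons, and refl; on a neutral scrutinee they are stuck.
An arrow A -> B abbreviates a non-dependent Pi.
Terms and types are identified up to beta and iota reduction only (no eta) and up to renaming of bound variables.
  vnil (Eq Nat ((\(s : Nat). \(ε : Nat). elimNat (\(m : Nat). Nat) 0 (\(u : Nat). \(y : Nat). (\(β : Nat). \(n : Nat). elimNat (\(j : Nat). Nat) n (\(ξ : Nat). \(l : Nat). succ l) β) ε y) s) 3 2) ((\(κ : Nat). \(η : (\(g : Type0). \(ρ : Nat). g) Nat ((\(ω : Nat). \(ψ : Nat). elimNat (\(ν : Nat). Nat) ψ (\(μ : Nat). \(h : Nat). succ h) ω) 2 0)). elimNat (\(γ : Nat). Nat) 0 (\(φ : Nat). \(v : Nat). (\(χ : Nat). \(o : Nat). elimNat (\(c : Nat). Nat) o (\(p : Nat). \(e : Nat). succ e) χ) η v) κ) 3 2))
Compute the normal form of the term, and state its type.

normal form:
  vnil (Eq Nat 6 6)
inferred type:
  Vec (Eq Nat 6 6) 0


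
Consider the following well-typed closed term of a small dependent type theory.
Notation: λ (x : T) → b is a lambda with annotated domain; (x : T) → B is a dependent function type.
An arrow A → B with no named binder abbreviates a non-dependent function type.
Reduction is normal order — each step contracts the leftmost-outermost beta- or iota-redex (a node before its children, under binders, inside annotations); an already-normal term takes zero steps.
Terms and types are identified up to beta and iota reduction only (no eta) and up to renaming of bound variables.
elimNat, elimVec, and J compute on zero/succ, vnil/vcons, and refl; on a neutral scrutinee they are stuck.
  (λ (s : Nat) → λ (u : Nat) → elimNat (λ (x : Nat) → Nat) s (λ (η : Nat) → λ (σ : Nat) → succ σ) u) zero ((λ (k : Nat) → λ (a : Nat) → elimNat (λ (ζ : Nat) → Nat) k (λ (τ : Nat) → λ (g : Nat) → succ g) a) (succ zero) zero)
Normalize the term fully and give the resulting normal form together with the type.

normal form:
  succ zero
the term's type:
  Nat


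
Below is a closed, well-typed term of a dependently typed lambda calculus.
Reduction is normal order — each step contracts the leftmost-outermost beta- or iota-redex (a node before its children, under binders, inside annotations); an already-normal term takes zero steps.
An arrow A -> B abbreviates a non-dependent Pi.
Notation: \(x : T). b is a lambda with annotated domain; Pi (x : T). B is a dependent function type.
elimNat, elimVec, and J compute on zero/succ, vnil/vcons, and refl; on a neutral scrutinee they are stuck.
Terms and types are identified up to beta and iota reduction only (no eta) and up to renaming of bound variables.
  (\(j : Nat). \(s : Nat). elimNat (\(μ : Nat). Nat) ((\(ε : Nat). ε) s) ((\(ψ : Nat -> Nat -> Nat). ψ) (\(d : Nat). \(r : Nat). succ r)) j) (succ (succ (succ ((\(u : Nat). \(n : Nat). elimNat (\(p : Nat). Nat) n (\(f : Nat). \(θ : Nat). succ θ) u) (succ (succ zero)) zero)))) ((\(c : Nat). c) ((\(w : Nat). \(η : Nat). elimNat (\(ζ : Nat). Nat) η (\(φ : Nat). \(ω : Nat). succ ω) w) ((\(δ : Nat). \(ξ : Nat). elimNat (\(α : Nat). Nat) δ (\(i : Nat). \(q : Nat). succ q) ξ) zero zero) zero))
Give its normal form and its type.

reduced normal form:
  succ (succ (succ (succ (succ zero))))
inferred type:
  Nat
observation: 39 normal-order steps normalize the term, beginning with a beta-redex.


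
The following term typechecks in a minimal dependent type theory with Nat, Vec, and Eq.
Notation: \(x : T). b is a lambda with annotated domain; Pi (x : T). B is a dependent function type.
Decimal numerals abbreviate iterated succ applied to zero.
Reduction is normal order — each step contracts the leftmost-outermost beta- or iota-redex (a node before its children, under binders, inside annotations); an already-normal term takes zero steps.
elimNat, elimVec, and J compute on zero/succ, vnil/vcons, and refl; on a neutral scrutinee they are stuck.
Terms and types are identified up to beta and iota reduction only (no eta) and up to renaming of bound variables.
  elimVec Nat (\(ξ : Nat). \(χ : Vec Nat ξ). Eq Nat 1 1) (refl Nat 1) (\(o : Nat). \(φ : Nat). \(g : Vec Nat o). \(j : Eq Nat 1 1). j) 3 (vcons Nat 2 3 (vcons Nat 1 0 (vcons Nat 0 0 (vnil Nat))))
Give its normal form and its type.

normal form:
  refl Nat 1
inferred type:
  Eq Nat 1 1


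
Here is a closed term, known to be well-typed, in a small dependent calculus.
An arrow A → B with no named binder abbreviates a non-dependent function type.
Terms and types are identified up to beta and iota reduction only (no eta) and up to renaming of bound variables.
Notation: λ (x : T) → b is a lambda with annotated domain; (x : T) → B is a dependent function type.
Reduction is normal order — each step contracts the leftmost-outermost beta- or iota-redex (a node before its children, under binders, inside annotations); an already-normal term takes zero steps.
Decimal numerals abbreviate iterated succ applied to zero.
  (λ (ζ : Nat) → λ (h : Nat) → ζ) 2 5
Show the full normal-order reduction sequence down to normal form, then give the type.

reduction (normal order):
  (λ (ζ : Nat) → λ (h : Nat) → ζ) 2 5
  ~> (λ (ζ : Nat) → 2) 5
  ~> 2
type:
  Nat


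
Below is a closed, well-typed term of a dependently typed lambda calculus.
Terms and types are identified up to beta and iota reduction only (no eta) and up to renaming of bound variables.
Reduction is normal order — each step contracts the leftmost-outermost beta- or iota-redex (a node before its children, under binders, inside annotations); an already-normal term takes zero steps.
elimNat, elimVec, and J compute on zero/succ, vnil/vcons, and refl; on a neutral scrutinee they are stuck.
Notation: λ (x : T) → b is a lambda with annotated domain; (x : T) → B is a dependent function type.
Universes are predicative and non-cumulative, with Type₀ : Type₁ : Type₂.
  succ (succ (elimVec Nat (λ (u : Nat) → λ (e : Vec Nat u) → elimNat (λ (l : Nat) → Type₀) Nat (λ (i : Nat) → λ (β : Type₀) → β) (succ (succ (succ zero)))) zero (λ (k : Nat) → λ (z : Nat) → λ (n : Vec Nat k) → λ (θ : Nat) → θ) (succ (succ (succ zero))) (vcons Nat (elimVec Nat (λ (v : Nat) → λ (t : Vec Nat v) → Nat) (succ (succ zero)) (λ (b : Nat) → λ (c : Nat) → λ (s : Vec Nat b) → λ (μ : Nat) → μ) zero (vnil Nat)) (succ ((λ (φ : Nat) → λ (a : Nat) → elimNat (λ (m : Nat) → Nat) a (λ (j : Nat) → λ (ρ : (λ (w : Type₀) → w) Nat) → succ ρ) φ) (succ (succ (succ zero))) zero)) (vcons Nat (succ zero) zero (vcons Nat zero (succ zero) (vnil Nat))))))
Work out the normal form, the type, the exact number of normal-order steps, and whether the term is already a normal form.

reduced normal form:
  succ (succ zero)
the term's type:
  Nat
steps to reach normal form (normal order): 16
started in normal form: no
first contracted redex: an elimVec iota-redex


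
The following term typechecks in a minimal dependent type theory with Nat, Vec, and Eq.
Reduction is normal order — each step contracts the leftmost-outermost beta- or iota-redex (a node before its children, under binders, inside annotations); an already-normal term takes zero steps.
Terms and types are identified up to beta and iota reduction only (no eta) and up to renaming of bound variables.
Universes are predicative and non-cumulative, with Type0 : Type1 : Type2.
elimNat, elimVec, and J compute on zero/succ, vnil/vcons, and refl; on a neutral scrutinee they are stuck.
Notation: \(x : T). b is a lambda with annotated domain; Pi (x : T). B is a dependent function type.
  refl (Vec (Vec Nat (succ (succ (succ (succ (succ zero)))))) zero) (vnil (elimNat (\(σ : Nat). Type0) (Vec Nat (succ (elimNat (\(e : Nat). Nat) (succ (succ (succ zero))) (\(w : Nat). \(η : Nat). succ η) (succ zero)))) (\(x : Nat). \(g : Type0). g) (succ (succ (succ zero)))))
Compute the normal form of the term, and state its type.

resulting normal form:
  refl (Vec (Vec Nat (succ (succ (succ (succ (succ zero)))))) zero) (vnil (Vec Nat (succ (succ (succ (succ (succ zero)))))))
type:
  Eq (Vec (Vec Nat (succ (succ (succ (succ (succ zero)))))) zero) (vnil (Vec Nat (succ (succ (succ (succ (succ zero))))))) (vnil (Vec Nat (succ (succ (succ (succ (succ zero)))))))
observation: the leftmost-outermost redex is an elimNat iota-redex, and normalization takes 14 steps.


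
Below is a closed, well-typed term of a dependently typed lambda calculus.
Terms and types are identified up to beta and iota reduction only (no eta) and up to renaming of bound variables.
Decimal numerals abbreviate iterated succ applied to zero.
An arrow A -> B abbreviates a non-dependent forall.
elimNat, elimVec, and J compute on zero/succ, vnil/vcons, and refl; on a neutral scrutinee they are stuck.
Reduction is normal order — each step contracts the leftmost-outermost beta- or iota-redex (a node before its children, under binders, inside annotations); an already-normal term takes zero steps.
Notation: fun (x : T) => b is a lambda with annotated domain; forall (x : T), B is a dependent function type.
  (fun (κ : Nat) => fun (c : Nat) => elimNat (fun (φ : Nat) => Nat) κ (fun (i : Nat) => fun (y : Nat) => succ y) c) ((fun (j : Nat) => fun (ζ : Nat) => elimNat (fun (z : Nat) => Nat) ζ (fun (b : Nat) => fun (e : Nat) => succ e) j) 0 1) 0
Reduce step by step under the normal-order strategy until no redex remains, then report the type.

normal-order reduction sequence:
  (fun (κ : Nat) => fun (c : Nat) => elimNat (fun (φ : Nat) => Nat) κ (fun (i : Nat) => fun (y : Nat) => succ y) c) ((fun (j : Nat) => fun (ζ : Nat) => elimNat (fun (z : Nat) => Nat) ζ (fun (b : Nat) => fun (e : Nat) => succ e) j) 0 1) 0
  ~> (fun (κ : Nat) => elimNat (fun (c : Nat) => Nat) ((fun (φ : Nat) => fun (i : Nat) => elimNat (fun (y : Nat) => Nat) i (fun (j : Nat) => fun (ζ : Nat) => succ ζ) φ) 0 1) (fun (z : Nat) => fun (b : Nat) => succ b) κ) 0
  ~> elimNat (fun (κ : Nat) => Nat) ((fun (c : Nat) => fun (φ : Nat) => elimNat (fun (i : Nat) => Nat) φ (fun (y : Nat) => fun (j : Nat) => succ j) c) 0 1) (fun (ζ : Nat) => fun (z : Nat) => succ z) 0
  ~> (fun (κ : Nat) => fun (c : Nat) => elimNat (fun (φ : Nat) => Nat) c (fun (i : Nat) => fun (y : Nat) => succ y) κ) 0 1
  ~> (fun (κ : Nat) => elimNat (fun (c : Nat) => Nat) κ (fun (φ : Nat) => fun (i : Nat) => succ i) 0) 1
  ~> elimNat (fun (κ : Nat) => Nat) 1 (fun (c : Nat) => fun (φ : Nat) => succ φ) 0
  ~> 1
type:
  Nat


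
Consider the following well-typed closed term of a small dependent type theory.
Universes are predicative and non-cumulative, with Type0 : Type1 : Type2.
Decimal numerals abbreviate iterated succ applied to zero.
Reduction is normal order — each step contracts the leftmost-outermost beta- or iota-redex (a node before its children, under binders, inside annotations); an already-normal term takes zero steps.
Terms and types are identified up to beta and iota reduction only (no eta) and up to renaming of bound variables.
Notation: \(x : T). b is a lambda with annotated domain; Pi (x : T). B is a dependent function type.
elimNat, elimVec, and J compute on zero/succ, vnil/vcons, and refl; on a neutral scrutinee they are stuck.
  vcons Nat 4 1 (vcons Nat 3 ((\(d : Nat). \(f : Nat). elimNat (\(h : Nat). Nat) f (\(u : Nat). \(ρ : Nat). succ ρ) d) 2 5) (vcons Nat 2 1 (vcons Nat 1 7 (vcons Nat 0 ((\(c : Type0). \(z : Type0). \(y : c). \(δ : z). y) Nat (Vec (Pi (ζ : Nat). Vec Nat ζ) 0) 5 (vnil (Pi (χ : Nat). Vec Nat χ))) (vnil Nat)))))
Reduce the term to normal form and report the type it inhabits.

resulting normal form:
  vcons Nat 4 1 (vcons Nat 3 7 (vcons Nat 2 1 (vcons Nat 1 7 (vcons Nat 0 5 (vnil Nat)))))
the term's type:
  Vec Nat 5
observation: contracting a beta-redex first, the term normalizes in 13 steps.


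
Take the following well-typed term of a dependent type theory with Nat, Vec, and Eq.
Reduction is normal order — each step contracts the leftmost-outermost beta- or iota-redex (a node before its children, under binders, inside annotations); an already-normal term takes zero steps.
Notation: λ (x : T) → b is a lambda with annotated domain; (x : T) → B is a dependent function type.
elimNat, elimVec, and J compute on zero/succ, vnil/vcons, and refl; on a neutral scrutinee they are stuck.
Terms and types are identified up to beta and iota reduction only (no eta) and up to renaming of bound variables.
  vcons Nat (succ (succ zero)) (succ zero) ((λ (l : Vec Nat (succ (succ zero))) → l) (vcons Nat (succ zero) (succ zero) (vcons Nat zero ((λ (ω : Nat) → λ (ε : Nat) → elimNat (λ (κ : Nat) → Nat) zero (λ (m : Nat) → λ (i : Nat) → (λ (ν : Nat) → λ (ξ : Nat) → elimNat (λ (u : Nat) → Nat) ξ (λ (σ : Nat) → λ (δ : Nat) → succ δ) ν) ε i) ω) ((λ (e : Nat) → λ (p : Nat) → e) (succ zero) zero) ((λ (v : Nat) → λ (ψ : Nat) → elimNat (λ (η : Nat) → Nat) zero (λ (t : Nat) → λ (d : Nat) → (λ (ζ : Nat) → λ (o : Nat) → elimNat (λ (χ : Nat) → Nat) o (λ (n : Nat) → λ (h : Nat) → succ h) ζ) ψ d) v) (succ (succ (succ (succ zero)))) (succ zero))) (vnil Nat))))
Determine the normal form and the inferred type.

normal form:
  vcons Nat (succ (succ zero)) (succ zero) (vcons Nat (succ zero) (succ zero) (vcons Nat zero (succ (succ (succ (succ zero)))) (vnil Nat)))
inferred type:
  Vec Nat (succ (succ (succ zero)))
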